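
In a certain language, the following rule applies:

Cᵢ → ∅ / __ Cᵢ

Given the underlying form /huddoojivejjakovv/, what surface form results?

/dd/ is a geminate; the first /d/ deletes.
/jj/ is a geminate; the first /j/ deletes.
/vv/ is a geminate; the first /v/ deletes.
The other instances of /h/, /d/, /j/, /v/, /k/ do not occur in the required environment and remain unchanged.
Surface form: [hudoojivejakov].

hudoojivejakov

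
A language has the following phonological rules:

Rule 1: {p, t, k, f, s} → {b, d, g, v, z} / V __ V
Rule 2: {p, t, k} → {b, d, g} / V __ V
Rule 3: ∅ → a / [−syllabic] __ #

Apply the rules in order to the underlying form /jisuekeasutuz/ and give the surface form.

jizuegeazuduza

Rule 1 (intervocalic voicing): /s/ is a voiceless obstruent between vowels /i/ and /u/, so it voices to [z]. /k/ is a voiceless obstruent between vowels /e/ and /e/, so it voices to [g]. /s/ is a voiceless obstruent between vowels /a/ and /u/, so it voices to [z]. /t/ is a voiceless obstruent between vowels /u/ and /u/, so it voices to [d]. /jisuekeasutuz/ → jizuegeazuduz.
Rule 2 (intervocalic voicing): no segment meets the environment; /jizuegeazuduz/ is unchanged.
Rule 3 (final a-epenthesis): the form ends in the consonant /z/, so [a] is inserted word-finally. /jizuegeazuduz/ → jizuegeazuduza.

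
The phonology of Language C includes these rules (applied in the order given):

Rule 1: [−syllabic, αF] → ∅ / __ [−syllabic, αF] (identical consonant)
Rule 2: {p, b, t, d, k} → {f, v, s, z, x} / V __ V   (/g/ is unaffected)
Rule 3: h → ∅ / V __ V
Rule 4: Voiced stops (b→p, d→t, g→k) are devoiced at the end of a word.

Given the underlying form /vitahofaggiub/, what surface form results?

Rule 1 (degemination): /gg/ is a geminate; the first /g/ deletes. /vitahofaggiub/ → vitahofagiub.
Rule 2 (intervocalic spirantization): /t/ is a stop between vowels /i/ and /a/, so it spirantizes to the fricative [s]. /vitahofagiub/ → visahofagiub.
Rule 3 (intervocalic h-deletion): /h/ occurs between vowels /a/ and /o/, so it deletes. /visahofagiub/ → visaofagiub.
Rule 4 (final devoicing): /b/ is a voiced stop in word-final position, so it devoices to [p]. /visaofagiub/ → visaofagiup.

visaofagiup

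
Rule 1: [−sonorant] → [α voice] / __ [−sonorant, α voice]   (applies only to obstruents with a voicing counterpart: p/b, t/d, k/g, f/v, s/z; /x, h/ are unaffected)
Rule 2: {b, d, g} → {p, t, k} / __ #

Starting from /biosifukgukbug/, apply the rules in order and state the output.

Rule 1 (regressive voicing assimilation): /k/ precedes the voiced obstruent /g/, so it voices to [g] by assimilation. /k/ precedes the voiced obstruent /b/, so it voices to [g] by assimilation. /biosifukgukbug/ → biosifuggugbug.
Rule 2 (final devoicing): /g/ is a voiced stop in word-final position, so it devoices to [k]. /biosifuggugbug/ → biosifuggugbuk.

biosifuggugbuk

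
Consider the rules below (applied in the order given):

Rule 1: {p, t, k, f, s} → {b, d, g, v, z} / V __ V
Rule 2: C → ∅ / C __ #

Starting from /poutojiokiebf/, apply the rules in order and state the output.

poudojiogieb

Rule 1 (intervocalic voicing): /t/ is a voiceless obstruent between vowels /u/ and /o/, so it voices to [d]. /k/ is a voiceless obstruent between vowels /o/ and /i/, so it voices to [g]. /poutojiokiebf/ → poudojiogiebf.
Rule 2 (final cluster simplification): /f/ is the second consonant of a word-final cluster /bf/, so it deletes. /poudojiogiebf/ → poudojiogieb.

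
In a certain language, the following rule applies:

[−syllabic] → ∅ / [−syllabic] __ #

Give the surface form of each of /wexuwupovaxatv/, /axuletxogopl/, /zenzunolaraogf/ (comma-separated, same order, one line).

wexuwupovaxat, axuletxogop, zenzunolaraog

/wexuwupovaxatv/: /v/ is the second consonant of a word-final cluster /tv/, so it deletes. → [wexuwupovaxat].
/axuletxogopl/: /l/ is the second consonant of a word-final cluster /pl/, so it deletes. → [axuletxogop].
/zenzunolaraogf/: /f/ is the second consonant of a word-final cluster /gf/, so it deletes. → [zenzunolaraog].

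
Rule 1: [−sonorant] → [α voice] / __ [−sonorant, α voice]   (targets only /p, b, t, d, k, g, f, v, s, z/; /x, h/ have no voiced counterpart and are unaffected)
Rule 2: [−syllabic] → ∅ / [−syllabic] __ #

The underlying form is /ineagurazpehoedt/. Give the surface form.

ineaguraspehoet

Rule 1 (regressive voicing assimilation): /z/ precedes the voiceless obstruent /p/, so it devoices to [s] by assimilation. /d/ precedes the voiceless obstruent /t/, so it devoices to [t] by assimilation. /ineagurazpehoedt/ → ineaguraspehoett.
Rule 2 (final cluster simplification): /t/ is the second consonant of a word-final cluster /tt/, so it deletes. /ineaguraspehoett/ → ineaguraspehoet.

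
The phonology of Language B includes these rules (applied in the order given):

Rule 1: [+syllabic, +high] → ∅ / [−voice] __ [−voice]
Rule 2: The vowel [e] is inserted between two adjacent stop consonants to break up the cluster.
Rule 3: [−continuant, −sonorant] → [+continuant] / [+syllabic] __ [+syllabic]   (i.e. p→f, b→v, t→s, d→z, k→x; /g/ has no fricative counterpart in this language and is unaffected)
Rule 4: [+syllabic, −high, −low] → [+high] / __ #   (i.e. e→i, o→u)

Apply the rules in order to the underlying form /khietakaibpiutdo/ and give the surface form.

Rule 1 (high vowel syncope): no segment meets the environment; /khietakaibpiutdo/ is unchanged.
Rule 2 (stop-cluster e-epenthesis): /b/ and /p/ form a stop–stop cluster, so [e] is inserted between them. /t/ and /d/ form a stop–stop cluster, so [e] is inserted between them. /khietakaibpiutdo/ → khietakaibepiutedo.
Rule 3 (intervocalic spirantization): /t/ is a stop between vowels /e/ and /a/, so it spirantizes to the fricative [s]. /k/ is a stop between vowels /a/ and /a/, so it spirantizes to the fricative [x]. /b/ is a stop between vowels /i/ and /e/, so it spirantizes to the fricative [v]. /p/ is a stop between vowels /e/ and /i/, so it spirantizes to the fricative [f]. /t/ is a stop between vowels /u/ and /e/, so it spirantizes to the fricative [s]. /d/ is a stop between vowels /e/ and /o/, so it spirantizes to the fricative [z]. /khietakaibepiutedo/ → khiesaxaivefiusezo.
Rule 4 (final vowel raising): /o/ is a mid vowel in word-final position, so it raises to [u]. /khiesaxaivefiusezo/ → khiesaxaivefiusezu.

khiesaxaivefiusezu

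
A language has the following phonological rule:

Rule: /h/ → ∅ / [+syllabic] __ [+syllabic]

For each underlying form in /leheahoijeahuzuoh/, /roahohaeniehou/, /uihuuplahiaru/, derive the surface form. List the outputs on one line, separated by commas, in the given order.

/leheahoijeahuzuoh/: /h/ occurs between vowels /e/ and /e/, so it deletes. /h/ occurs between vowels /a/ and /o/, so it deletes. /h/ occurs between vowels /a/ and /u/, so it deletes. → [leeaoijeauzuoh].
/roahohaeniehou/: /h/ occurs between vowels /a/ and /o/, so it deletes. /h/ occurs between vowels /o/ and /a/, so it deletes. /h/ occurs between vowels /e/ and /o/, so it deletes. → [roaoaenieou].
/uihuuplahiaru/: /h/ occurs between vowels /i/ and /u/, so it deletes. /h/ occurs between vowels /a/ and /i/, so it deletes. → [uiuuplaiaru].

leeaoijeauzuoh, roaoaenieou, uiuuplaiaru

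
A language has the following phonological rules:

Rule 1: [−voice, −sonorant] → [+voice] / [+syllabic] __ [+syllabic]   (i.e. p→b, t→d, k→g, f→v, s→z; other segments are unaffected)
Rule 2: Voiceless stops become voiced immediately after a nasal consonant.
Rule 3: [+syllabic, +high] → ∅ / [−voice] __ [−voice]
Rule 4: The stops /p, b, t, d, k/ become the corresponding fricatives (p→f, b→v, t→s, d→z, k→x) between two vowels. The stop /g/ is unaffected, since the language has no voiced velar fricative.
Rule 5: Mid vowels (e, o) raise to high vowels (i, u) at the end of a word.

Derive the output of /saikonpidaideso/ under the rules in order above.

saigonbizaizezu

Rule 1 (intervocalic voicing): /k/ is a voiceless obstruent between vowels /i/ and /o/, so it voices to [g]. /s/ is a voiceless obstruent between vowels /e/ and /o/, so it voices to [z]. /saikonpidaideso/ → saigonpidaidezo.
Rule 2 (post-nasal voicing): /p/ is a voiceless stop immediately after the nasal /n/, so it voices to [b]. /saigonpidaidezo/ → saigonbidaidezo.
Rule 3 (high vowel syncope): no segment meets the environment; /saigonbidaidezo/ is unchanged.
Rule 4 (intervocalic spirantization): /d/ is a stop between vowels /i/ and /a/, so it spirantizes to the fricative [z]. /d/ is a stop between vowels /i/ and /e/, so it spirantizes to the fricative [z]. /saigonbidaidezo/ → saigonbizaizezo.
Rule 5 (final vowel raising): /o/ is a mid vowel in word-final position, so it raises to [u]. /saigonbizaizezo/ → saigonbizaizezu.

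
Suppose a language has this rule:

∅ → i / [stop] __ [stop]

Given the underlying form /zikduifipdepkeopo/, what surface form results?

zikiduifipidepikeopo

/k/ and /d/ form a stop–stop cluster, so [i] is inserted between them.
/p/ and /d/ form a stop–stop cluster, so [i] is inserted between them.
/p/ and /k/ form a stop–stop cluster, so [i] is inserted between them.
Surface form: [zikiduifipidepikeopo].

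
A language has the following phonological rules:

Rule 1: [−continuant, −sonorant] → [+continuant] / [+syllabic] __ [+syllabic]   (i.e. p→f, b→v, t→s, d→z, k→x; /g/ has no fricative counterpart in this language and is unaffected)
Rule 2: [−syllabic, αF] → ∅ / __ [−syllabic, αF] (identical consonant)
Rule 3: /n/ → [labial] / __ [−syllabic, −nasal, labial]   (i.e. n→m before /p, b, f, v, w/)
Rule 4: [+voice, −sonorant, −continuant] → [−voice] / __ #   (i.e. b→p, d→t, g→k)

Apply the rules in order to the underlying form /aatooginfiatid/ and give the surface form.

Rule 1 (intervocalic spirantization): /t/ is a stop between vowels /a/ and /o/, so it spirantizes to the fricative [s]. /t/ is a stop between vowels /a/ and /i/, so it spirantizes to the fricative [s]. /aatooginfiatid/ → aasooginfiasid.
Rule 2 (degemination): no segment meets the environment; /aasooginfiasid/ is unchanged.
Rule 3 (nasal place assimilation): /n/ precedes the labial consonant /f/, so it assimilates in place to [m]. /aasooginfiasid/ → aasoogimfiasid.
Rule 4 (final devoicing): /d/ is a voiced stop in word-final position, so it devoices to [t]. /aasoogimfiasid/ → aasoogimfiasit.

aasoogimfiasit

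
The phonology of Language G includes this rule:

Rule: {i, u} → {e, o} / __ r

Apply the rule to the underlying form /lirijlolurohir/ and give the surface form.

/i/ is a high vowel immediately before /r/, so it lowers to [e].
/u/ is a high vowel immediately before /r/, so it lowers to [o].
/i/ is a high vowel immediately before /r/, so it lowers to [e].
The other instance of /i/ does not occur in the required environment and remains unchanged.
Surface form: [lerijloloroher].

lerijloloroher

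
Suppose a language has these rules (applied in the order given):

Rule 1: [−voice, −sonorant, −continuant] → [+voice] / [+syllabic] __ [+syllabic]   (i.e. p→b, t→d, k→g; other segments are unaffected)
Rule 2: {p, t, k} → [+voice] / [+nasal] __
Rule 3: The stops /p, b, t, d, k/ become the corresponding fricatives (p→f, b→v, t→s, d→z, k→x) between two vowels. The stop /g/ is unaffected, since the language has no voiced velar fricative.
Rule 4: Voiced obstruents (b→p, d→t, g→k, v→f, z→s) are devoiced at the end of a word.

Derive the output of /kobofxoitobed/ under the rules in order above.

Rule 1 (intervocalic voicing): /t/ is a voiceless stop between vowels /i/ and /o/, so it voices to [d]. /kobofxoitobed/ → kobofxoidobed.
Rule 2 (post-nasal voicing): no segment meets the environment; /kobofxoidobed/ is unchanged.
Rule 3 (intervocalic spirantization): /b/ is a stop between vowels /o/ and /o/, so it spirantizes to the fricative [v]. /d/ is a stop between vowels /i/ and /o/, so it spirantizes to the fricative [z]. /b/ is a stop between vowels /o/ and /e/, so it spirantizes to the fricative [v]. /kobofxoidobed/ → kovofxoizoved.
Rule 4 (final devoicing): /d/ is a voiced obstruent in word-final position, so it devoices to [t]. /kovofxoizoved/ → kovofxoizovet.

kovofxoizovet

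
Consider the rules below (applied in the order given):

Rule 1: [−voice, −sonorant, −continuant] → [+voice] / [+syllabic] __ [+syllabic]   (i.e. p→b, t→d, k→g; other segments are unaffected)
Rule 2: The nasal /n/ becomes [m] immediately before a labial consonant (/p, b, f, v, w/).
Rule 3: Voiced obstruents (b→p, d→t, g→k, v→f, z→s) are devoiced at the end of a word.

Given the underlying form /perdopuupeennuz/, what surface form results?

perdobuubeennus

Rule 1 (intervocalic voicing): /p/ is a voiceless stop between vowels /o/ and /u/, so it voices to [b]. /p/ is a voiceless stop between vowels /u/ and /e/, so it voices to [b]. /perdopuupeennuz/ → perdobuubeennuz.
Rule 2 (nasal place assimilation): no segment meets the environment; /perdobuubeennuz/ is unchanged.
Rule 3 (final devoicing): /z/ is a voiced obstruent in word-final position, so it devoices to [s]. /perdobuubeennuz/ → perdobuubeennus.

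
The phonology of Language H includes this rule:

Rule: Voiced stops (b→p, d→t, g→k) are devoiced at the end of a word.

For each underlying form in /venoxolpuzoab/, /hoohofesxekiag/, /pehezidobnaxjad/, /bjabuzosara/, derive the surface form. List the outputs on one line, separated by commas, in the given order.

venoxolpuzoap, hoohofesxekiak, pehezidobnaxjat, bjabuzosara

/venoxolpuzoab/: /b/ is a voiced stop in word-final position, so it devoices to [p]. → [venoxolpuzoap].
/hoohofesxekiag/: /g/ is a voiced stop in word-final position, so it devoices to [k]. → [hoohofesxekiak].
/pehezidobnaxjad/: /d/ is a voiced stop in word-final position, so it devoices to [t]. → [pehezidobnaxjat].
/bjabuzosara/: the rule's environment is not met; surfaces unchanged as [bjabuzosara].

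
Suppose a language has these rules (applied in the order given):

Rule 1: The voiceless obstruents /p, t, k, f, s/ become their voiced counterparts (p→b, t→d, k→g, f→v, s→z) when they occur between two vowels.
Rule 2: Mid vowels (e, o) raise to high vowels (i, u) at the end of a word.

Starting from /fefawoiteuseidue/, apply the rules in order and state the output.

Rule 1 (intervocalic voicing): /f/ is a voiceless obstruent between vowels /e/ and /a/, so it voices to [v]. /t/ is a voiceless obstruent between vowels /i/ and /e/, so it voices to [d]. /s/ is a voiceless obstruent between vowels /u/ and /e/, so it voices to [z]. /fefawoiteuseidue/ → fevawoideuzeidue.
Rule 2 (final vowel raising): /e/ is a mid vowel in word-final position, so it raises to [i]. /fevawoideuzeidue/ → fevawoideuzeidui.

fevawoideuzeidui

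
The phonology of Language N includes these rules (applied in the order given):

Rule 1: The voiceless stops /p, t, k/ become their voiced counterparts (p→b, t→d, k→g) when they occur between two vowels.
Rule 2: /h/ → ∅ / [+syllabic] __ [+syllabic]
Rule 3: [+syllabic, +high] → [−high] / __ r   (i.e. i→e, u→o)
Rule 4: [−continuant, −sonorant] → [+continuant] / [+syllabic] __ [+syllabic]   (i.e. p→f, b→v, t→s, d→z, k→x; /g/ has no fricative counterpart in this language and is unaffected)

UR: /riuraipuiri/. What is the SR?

rioraivueri

Rule 1 (intervocalic voicing): /p/ is a voiceless stop between vowels /i/ and /u/, so it voices to [b]. /riuraipuiri/ → riuraibuiri.
Rule 2 (intervocalic h-deletion): no segment meets the environment; /riuraibuiri/ is unchanged.
Rule 3 (pre-rhotic lowering): /u/ is a high vowel immediately before /r/, so it lowers to [o]. /i/ is a high vowel immediately before /r/, so it lowers to [e]. /riuraibuiri/ → rioraibueri.
Rule 4 (intervocalic spirantization): /b/ is a stop between vowels /i/ and /u/, so it spirantizes to the fricative [v]. /rioraibueri/ → rioraivueri.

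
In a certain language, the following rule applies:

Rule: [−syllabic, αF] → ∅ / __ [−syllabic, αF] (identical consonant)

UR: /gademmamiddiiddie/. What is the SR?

gademamidiidie

/mm/ is a geminate; the first /m/ deletes.
/dd/ is a geminate; the first /d/ deletes.
/dd/ is a geminate; the first /d/ deletes.
Surface form: [gademamidiidie].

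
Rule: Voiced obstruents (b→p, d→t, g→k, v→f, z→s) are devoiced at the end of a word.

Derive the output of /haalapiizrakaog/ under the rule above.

Scanning /haalapiizrakaog/: /z/ at position 9 is not in the conditioning environment; /g/ is a voiced obstruent in word-final position, so it devoices to [k].
Result: [haalapiizrakaok].

haalapiizrakaok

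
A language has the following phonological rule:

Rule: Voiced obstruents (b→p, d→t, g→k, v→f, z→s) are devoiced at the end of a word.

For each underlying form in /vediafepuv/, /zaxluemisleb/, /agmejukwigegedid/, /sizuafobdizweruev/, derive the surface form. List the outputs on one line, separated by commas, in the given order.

/vediafepuv/: /v/ is a voiced obstruent in word-final position, so it devoices to [f]. → [vediafepuf].
/zaxluemisleb/: /b/ is a voiced obstruent in word-final position, so it devoices to [p]. → [zaxluemislep].
/agmejukwigegedid/: /d/ is a voiced obstruent in word-final position, so it devoices to [t]. → [agmejukwigegedit].
/sizuafobdizweruev/: /v/ is a voiced obstruent in word-final position, so it devoices to [f]. → [sizuafobdizweruef].

vediafepuf, zaxluemislep, agmejukwigegedit, sizuafobdizweruef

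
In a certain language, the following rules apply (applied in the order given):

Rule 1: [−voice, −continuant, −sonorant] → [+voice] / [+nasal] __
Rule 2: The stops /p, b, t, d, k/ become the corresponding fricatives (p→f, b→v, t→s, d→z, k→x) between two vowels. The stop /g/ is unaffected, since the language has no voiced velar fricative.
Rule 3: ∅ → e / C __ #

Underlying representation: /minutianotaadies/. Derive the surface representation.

Rule 1 (post-nasal voicing): no segment meets the environment; /minutianotaadies/ is unchanged.
Rule 2 (intervocalic spirantization): /t/ is a stop between vowels /u/ and /i/, so it spirantizes to the fricative [s]. /t/ is a stop between vowels /o/ and /a/, so it spirantizes to the fricative [s]. /d/ is a stop between vowels /a/ and /i/, so it spirantizes to the fricative [z]. /minutianotaadies/ → minusianosaazies.
Rule 3 (final e-epenthesis): the form ends in the consonant /s/, so [e] is inserted word-finally. /minusianosaazies/ → minusianosaaziese.

minusianosaaziese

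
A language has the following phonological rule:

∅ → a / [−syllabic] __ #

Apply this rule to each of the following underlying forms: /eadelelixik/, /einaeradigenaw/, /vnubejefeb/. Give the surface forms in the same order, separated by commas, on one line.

/eadelelixik/: the form ends in the consonant /k/, so [a] is inserted word-finally. → [eadelelixika].
/einaeradigenaw/: the form ends in the consonant /w/, so [a] is inserted word-finally. → [einaeradigenawa].
/vnubejefeb/: the form ends in the consonant /b/, so [a] is inserted word-finally. → [vnubejefeba].

eadelelixika, einaeradigenawa, vnubejefeba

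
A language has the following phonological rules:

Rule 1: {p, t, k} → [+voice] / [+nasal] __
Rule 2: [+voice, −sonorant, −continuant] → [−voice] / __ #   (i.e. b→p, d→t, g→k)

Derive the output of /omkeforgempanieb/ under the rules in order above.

omgeforgembaniep

Rule 1 (post-nasal voicing): /k/ is a voiceless stop immediately after the nasal /m/, so it voices to [g]. /p/ is a voiceless stop immediately after the nasal /m/, so it voices to [b]. /omkeforgempanieb/ → omgeforgembanieb.
Rule 2 (final devoicing): /b/ is a voiced stop in word-final position, so it devoices to [p]. /omgeforgembanieb/ → omgeforgembaniep.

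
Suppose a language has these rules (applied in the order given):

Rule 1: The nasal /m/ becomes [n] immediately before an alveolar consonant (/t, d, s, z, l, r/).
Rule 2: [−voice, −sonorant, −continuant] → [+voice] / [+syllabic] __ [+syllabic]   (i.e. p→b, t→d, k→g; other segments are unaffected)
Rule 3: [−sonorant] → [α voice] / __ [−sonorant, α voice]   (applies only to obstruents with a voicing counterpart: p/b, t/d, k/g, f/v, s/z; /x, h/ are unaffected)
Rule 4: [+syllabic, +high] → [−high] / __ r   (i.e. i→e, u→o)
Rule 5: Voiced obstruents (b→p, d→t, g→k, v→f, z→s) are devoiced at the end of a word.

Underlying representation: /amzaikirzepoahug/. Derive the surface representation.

anzaigerzeboahuk

Rule 1 (nasal place assimilation): /m/ precedes the alveolar consonant /z/, so it assimilates in place to [n]. /amzaikirzepoahug/ → anzaikirzepoahug.
Rule 2 (intervocalic voicing): /k/ is a voiceless stop between vowels /i/ and /i/, so it voices to [g]. /p/ is a voiceless stop between vowels /e/ and /o/, so it voices to [b]. /anzaikirzepoahug/ → anzaigirzeboahug.
Rule 3 (regressive voicing assimilation): no segment meets the environment; /anzaigirzeboahug/ is unchanged.
Rule 4 (pre-rhotic lowering): /i/ is a high vowel immediately before /r/, so it lowers to [e]. /anzaigirzeboahug/ → anzaigerzeboahug.
Rule 5 (final devoicing): /g/ is a voiced obstruent in word-final position, so it devoices to [k]. /anzaigerzeboahug/ → anzaigerzeboahuk.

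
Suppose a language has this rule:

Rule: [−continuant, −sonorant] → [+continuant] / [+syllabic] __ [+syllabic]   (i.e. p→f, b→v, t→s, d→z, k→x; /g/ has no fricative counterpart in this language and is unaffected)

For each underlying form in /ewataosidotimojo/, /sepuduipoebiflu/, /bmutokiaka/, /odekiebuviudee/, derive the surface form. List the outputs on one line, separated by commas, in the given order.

ewasaosizosimojo, sefuzuifoeviflu, bmusoxiaxa, ozexievuviuzee

/ewataosidotimojo/: /t/ is a stop between vowels /a/ and /a/, so it spirantizes to the fricative [s]. /d/ is a stop between vowels /i/ and /o/, so it spirantizes to the fricative [z]. /t/ is a stop between vowels /o/ and /i/, so it spirantizes to the fricative [s]. → [ewasaosizosimojo].
/sepuduipoebiflu/: /p/ is a stop between vowels /e/ and /u/, so it spirantizes to the fricative [f]. /d/ is a stop between vowels /u/ and /u/, so it spirantizes to the fricative [z]. /p/ is a stop between vowels /i/ and /o/, so it spirantizes to the fricative [f]. /b/ is a stop between vowels /e/ and /i/, so it spirantizes to the fricative [v]. → [sefuzuifoeviflu].
/bmutokiaka/: /t/ is a stop between vowels /u/ and /o/, so it spirantizes to the fricative [s]. /k/ is a stop between vowels /o/ and /i/, so it spirantizes to the fricative [x]. /k/ is a stop between vowels /a/ and /a/, so it spirantizes to the fricative [x]. → [bmusoxiaxa].
/odekiebuviudee/: /d/ is a stop between vowels /o/ and /e/, so it spirantizes to the fricative [z]. /k/ is a stop between vowels /e/ and /i/, so it spirantizes to the fricative [x]. /b/ is a stop between vowels /e/ and /u/, so it spirantizes to the fricative [v]. /d/ is a stop between vowels /u/ and /e/, so it spirantizes to the fricative [z]. → [ozexievuviuzee].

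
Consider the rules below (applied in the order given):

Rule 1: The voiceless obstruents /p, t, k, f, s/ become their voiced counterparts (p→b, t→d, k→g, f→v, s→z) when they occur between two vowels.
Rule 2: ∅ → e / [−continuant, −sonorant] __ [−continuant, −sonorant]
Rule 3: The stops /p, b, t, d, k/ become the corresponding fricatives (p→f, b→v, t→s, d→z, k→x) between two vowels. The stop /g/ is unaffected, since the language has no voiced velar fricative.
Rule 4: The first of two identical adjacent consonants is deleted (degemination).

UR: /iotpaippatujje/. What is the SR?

Rule 1 (intervocalic voicing): /t/ is a voiceless obstruent between vowels /a/ and /u/, so it voices to [d]. /iotpaippatujje/ → iotpaippadujje.
Rule 2 (stop-cluster e-epenthesis): /t/ and /p/ form a stop–stop cluster, so [e] is inserted between them. /p/ and /p/ form a stop–stop cluster, so [e] is inserted between them. /iotpaippadujje/ → iotepaipepadujje.
Rule 3 (intervocalic spirantization): /t/ is a stop between vowels /o/ and /e/, so it spirantizes to the fricative [s]. /p/ is a stop between vowels /e/ and /a/, so it spirantizes to the fricative [f]. /p/ is a stop between vowels /i/ and /e/, so it spirantizes to the fricative [f]. /p/ is a stop between vowels /e/ and /a/, so it spirantizes to the fricative [f]. /d/ is a stop between vowels /a/ and /u/, so it spirantizes to the fricative [z]. /iotepaipepadujje/ → iosefaifefazujje.
Rule 4 (degemination): /jj/ is a geminate; the first /j/ deletes. /iosefaifefazujje/ → iosefaifefazuje.

iosefaifefazuje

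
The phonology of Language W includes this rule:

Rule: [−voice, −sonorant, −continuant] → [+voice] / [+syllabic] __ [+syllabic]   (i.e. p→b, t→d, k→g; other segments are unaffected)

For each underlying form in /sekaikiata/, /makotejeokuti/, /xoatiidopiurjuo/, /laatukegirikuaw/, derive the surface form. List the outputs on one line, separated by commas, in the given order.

/sekaikiata/: /k/ is a voiceless stop between vowels /e/ and /a/, so it voices to [g]. /k/ is a voiceless stop between vowels /i/ and /i/, so it voices to [g]. /t/ is a voiceless stop between vowels /a/ and /a/, so it voices to [d]. → [segaigiada].
/makotejeokuti/: /k/ is a voiceless stop between vowels /a/ and /o/, so it voices to [g]. /t/ is a voiceless stop between vowels /o/ and /e/, so it voices to [d]. /k/ is a voiceless stop between vowels /o/ and /u/, so it voices to [g]. /t/ is a voiceless stop between vowels /u/ and /i/, so it voices to [d]. → [magodejeogudi].
/xoatiidopiurjuo/: /t/ is a voiceless stop between vowels /a/ and /i/, so it voices to [d]. /p/ is a voiceless stop between vowels /o/ and /i/, so it voices to [b]. → [xoadiidobiurjuo].
/laatukegirikuaw/: /t/ is a voiceless stop between vowels /a/ and /u/, so it voices to [d]. /k/ is a voiceless stop between vowels /u/ and /e/, so it voices to [g]. /k/ is a voiceless stop between vowels /i/ and /u/, so it voices to [g]. → [laadugegiriguaw].

segaigiada, magodejeogudi, xoadiidobiurjuo, laadugegiriguaw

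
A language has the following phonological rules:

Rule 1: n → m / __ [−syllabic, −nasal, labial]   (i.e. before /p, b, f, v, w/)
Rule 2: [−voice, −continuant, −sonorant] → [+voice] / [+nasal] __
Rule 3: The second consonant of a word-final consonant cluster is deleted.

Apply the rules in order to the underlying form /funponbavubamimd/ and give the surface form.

Rule 1 (nasal place assimilation): /n/ precedes the labial consonant /p/, so it assimilates in place to [m]. /n/ precedes the labial consonant /b/, so it assimilates in place to [m]. /funponbavubamimd/ → fumpombavubamimd.
Rule 2 (post-nasal voicing): /p/ is a voiceless stop immediately after the nasal /m/, so it voices to [b]. /fumpombavubamimd/ → fumbombavubamimd.
Rule 3 (final cluster simplification): /d/ is the second consonant of a word-final cluster /md/, so it deletes. /fumbombavubamimd/ → fumbombavubamim.

fumbombavubamim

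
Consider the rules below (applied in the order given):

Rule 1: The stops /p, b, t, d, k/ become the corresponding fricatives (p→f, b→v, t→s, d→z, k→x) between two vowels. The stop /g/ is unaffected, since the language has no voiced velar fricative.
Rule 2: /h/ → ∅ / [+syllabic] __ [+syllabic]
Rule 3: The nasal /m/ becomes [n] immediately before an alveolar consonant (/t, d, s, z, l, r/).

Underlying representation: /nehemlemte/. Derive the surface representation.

neenlente

Rule 1 (intervocalic spirantization): no segment meets the environment; /nehemlemte/ is unchanged.
Rule 2 (intervocalic h-deletion): /h/ occurs between vowels /e/ and /e/, so it deletes. /nehemlemte/ → neemlemte.
Rule 3 (nasal place assimilation): /m/ precedes the alveolar consonant /l/, so it assimilates in place to [n]. /m/ precedes the alveolar consonant /t/, so it assimilates in place to [n]. /neemlemte/ → neenlente.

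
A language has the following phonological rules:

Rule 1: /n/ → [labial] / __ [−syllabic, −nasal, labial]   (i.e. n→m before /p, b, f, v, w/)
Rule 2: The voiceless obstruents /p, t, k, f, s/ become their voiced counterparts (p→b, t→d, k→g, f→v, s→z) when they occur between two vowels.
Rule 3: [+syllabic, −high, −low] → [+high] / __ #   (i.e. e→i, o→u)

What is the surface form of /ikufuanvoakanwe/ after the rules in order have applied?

iguvuamvoagamwi

Rule 1 (nasal place assimilation): /n/ precedes the labial consonant /v/, so it assimilates in place to [m]. /n/ precedes the labial consonant /w/, so it assimilates in place to [m]. /ikufuanvoakanwe/ → ikufuamvoakamwe.
Rule 2 (intervocalic voicing): /k/ is a voiceless obstruent between vowels /i/ and /u/, so it voices to [g]. /f/ is a voiceless obstruent between vowels /u/ and /u/, so it voices to [v]. /k/ is a voiceless obstruent between vowels /a/ and /a/, so it voices to [g]. /ikufuamvoakamwe/ → iguvuamvoagamwe.
Rule 3 (final vowel raising): /e/ is a mid vowel in word-final position, so it raises to [i]. /iguvuamvoagamwe/ → iguvuamvoagamwi.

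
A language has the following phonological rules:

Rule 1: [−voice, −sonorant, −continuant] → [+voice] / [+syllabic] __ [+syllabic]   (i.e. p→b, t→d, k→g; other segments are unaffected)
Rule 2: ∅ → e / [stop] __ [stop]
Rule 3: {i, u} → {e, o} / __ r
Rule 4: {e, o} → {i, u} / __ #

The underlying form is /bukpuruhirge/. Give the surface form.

Rule 1 (intervocalic voicing): no segment meets the environment; /bukpuruhirge/ is unchanged.
Rule 2 (stop-cluster e-epenthesis): /k/ and /p/ form a stop–stop cluster, so [e] is inserted between them. /bukpuruhirge/ → bukepuruhirge.
Rule 3 (pre-rhotic lowering): /u/ is a high vowel immediately before /r/, so it lowers to [o]. /i/ is a high vowel immediately before /r/, so it lowers to [e]. /bukepuruhirge/ → bukeporuherge.
Rule 4 (final vowel raising): /e/ is a mid vowel in word-final position, so it raises to [i]. /bukeporuherge/ → bukeporuhergi.

bukeporuhergi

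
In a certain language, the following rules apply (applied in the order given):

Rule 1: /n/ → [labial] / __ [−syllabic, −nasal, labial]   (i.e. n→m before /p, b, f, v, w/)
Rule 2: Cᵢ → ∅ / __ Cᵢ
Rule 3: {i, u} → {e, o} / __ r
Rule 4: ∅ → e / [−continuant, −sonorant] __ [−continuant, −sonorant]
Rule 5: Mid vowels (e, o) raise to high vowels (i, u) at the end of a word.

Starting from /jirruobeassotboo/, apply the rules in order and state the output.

Rule 1 (nasal place assimilation): no segment meets the environment; /jirruobeassotboo/ is unchanged.
Rule 2 (degemination): /rr/ is a geminate; the first /r/ deletes. /ss/ is a geminate; the first /s/ deletes. /jirruobeassotboo/ → jiruobeasotboo.
Rule 3 (pre-rhotic lowering): /i/ is a high vowel immediately before /r/, so it lowers to [e]. /jiruobeasotboo/ → jeruobeasotboo.
Rule 4 (stop-cluster e-epenthesis): /t/ and /b/ form a stop–stop cluster, so [e] is inserted between them. /jeruobeasotboo/ → jeruobeasoteboo.
Rule 5 (final vowel raising): /o/ is a mid vowel in word-final position, so it raises to [u]. /jeruobeasoteboo/ → jeruobeasotebou.

jeruobeasotebou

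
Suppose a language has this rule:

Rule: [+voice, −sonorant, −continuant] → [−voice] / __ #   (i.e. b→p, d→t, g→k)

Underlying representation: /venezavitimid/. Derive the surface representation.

/d/ is a voiced stop in word-final position, so it devoices to [t].
Surface form: [venezavitimit].

venezavitimit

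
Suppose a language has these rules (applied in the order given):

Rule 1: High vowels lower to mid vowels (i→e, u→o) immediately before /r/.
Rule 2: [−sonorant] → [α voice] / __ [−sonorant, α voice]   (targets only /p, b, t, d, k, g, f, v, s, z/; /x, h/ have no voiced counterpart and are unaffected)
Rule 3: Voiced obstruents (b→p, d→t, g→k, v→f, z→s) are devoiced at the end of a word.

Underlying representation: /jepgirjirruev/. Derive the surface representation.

jebgerjerruef

Rule 1 (pre-rhotic lowering): /i/ is a high vowel immediately before /r/, so it lowers to [e]. /i/ is a high vowel immediately before /r/, so it lowers to [e]. /jepgirjirruev/ → jepgerjerruev.
Rule 2 (regressive voicing assimilation): /p/ precedes the voiced obstruent /g/, so it voices to [b] by assimilation. /jepgerjerruev/ → jebgerjerruev.
Rule 3 (final devoicing): /v/ is a voiced obstruent in word-final position, so it devoices to [f]. /jebgerjerruev/ → jebgerjerruef.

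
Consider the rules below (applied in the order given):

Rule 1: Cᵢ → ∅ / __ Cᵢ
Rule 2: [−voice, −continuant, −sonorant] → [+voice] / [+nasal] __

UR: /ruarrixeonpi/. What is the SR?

Rule 1 (degemination): /rr/ is a geminate; the first /r/ deletes. /ruarrixeonpi/ → ruarixeonpi.
Rule 2 (post-nasal voicing): /p/ is a voiceless stop immediately after the nasal /n/, so it voices to [b]. /ruarixeonpi/ → ruarixeonbi.

ruarixeonbi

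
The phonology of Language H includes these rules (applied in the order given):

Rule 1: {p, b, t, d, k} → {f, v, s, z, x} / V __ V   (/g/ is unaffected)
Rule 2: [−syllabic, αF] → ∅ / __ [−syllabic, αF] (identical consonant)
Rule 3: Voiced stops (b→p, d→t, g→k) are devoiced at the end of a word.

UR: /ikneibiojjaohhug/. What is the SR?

Rule 1 (intervocalic spirantization): /b/ is a stop between vowels /i/ and /i/, so it spirantizes to the fricative [v]. /ikneibiojjaohhug/ → ikneiviojjaohhug.
Rule 2 (degemination): /jj/ is a geminate; the first /j/ deletes. /hh/ is a geminate; the first /h/ deletes. /ikneiviojjaohhug/ → ikneiviojaohug.
Rule 3 (final devoicing): /g/ is a voiced stop in word-final position, so it devoices to [k]. /ikneiviojaohug/ → ikneiviojaohuk.

ikneiviojaohuk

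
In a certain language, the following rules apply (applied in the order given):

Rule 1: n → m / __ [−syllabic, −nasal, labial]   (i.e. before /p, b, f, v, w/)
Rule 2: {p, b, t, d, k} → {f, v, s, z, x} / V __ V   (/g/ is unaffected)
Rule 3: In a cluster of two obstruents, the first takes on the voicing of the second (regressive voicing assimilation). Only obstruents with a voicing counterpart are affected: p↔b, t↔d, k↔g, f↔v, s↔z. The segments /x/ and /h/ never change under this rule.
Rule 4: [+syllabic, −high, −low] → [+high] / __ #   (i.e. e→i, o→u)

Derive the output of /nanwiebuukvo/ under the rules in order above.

namwievuugvu

Rule 1 (nasal place assimilation): /n/ precedes the labial consonant /w/, so it assimilates in place to [m]. /nanwiebuukvo/ → namwiebuukvo.
Rule 2 (intervocalic spirantization): /b/ is a stop between vowels /e/ and /u/, so it spirantizes to the fricative [v]. /namwiebuukvo/ → namwievuukvo.
Rule 3 (regressive voicing assimilation): /k/ precedes the voiced obstruent /v/, so it voices to [g] by assimilation. /namwievuukvo/ → namwievuugvo.
Rule 4 (final vowel raising): /o/ is a mid vowel in word-final position, so it raises to [u]. /namwievuugvo/ → namwievuugvu.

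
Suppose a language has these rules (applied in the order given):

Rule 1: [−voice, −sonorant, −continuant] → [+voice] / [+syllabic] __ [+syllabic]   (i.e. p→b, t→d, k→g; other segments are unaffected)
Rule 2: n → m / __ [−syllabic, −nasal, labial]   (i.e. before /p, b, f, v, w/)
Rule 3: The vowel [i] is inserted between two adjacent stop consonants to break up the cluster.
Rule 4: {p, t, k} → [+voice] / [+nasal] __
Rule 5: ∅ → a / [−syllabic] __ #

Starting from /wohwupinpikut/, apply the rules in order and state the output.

Rule 1 (intervocalic voicing): /p/ is a voiceless stop between vowels /u/ and /i/, so it voices to [b]. /k/ is a voiceless stop between vowels /i/ and /u/, so it voices to [g]. /wohwupinpikut/ → wohwubinpigut.
Rule 2 (nasal place assimilation): /n/ precedes the labial consonant /p/, so it assimilates in place to [m]. /wohwubinpigut/ → wohwubimpigut.
Rule 3 (stop-cluster i-epenthesis): no segment meets the environment; /wohwubimpigut/ is unchanged.
Rule 4 (post-nasal voicing): /p/ is a voiceless stop immediately after the nasal /m/, so it voices to [b]. /wohwubimpigut/ → wohwubimbigut.
Rule 5 (final a-epenthesis): the form ends in the consonant /t/, so [a] is inserted word-finally. /wohwubimbigut/ → wohwubimbiguta.

wohwubimbiguta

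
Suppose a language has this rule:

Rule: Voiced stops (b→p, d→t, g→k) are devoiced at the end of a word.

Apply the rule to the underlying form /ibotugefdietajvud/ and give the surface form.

ibotugefdietajvut

/d/ is a voiced stop in word-final position, so it devoices to [t].
Surface form: [ibotugefdietajvut].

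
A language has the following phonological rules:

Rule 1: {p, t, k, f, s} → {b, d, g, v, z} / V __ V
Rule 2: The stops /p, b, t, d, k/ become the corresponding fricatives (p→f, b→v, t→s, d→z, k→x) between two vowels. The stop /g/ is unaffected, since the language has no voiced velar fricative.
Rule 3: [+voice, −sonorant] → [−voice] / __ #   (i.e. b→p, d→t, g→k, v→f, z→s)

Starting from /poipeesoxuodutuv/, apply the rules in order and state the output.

Rule 1 (intervocalic voicing): /p/ is a voiceless obstruent between vowels /i/ and /e/, so it voices to [b]. /s/ is a voiceless obstruent between vowels /e/ and /o/, so it voices to [z]. /t/ is a voiceless obstruent between vowels /u/ and /u/, so it voices to [d]. /poipeesoxuodutuv/ → poibeezoxuoduduv.
Rule 2 (intervocalic spirantization): /b/ is a stop between vowels /i/ and /e/, so it spirantizes to the fricative [v]. /d/ is a stop between vowels /o/ and /u/, so it spirantizes to the fricative [z]. /d/ is a stop between vowels /u/ and /u/, so it spirantizes to the fricative [z]. /poibeezoxuoduduv/ → poiveezoxuozuzuv.
Rule 3 (final devoicing): /v/ is a voiced obstruent in word-final position, so it devoices to [f]. /poiveezoxuozuzuv/ → poiveezoxuozuzuf.

poiveezoxuozuzuf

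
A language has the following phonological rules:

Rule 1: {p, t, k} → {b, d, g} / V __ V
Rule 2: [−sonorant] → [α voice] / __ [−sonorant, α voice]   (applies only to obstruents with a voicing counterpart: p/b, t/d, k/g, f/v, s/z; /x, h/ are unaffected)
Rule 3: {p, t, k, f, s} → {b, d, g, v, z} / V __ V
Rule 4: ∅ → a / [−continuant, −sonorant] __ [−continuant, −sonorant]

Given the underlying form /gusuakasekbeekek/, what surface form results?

guzuagazegabeegek

Rule 1 (intervocalic voicing): /k/ is a voiceless stop between vowels /a/ and /a/, so it voices to [g]. /k/ is a voiceless stop between vowels /e/ and /e/, so it voices to [g]. /gusuakasekbeekek/ → gusuagasekbeegek.
Rule 2 (regressive voicing assimilation): /k/ precedes the voiced obstruent /b/, so it voices to [g] by assimilation. /gusuagasekbeegek/ → gusuagasegbeegek.
Rule 3 (intervocalic voicing): /s/ is a voiceless obstruent between vowels /u/ and /u/, so it voices to [z]. /s/ is a voiceless obstruent between vowels /a/ and /e/, so it voices to [z]. /gusuagasegbeegek/ → guzuagazegbeegek.
Rule 4 (stop-cluster a-epenthesis): /g/ and /b/ form a stop–stop cluster, so [a] is inserted between them. /guzuagazegbeegek/ → guzuagazegabeegek.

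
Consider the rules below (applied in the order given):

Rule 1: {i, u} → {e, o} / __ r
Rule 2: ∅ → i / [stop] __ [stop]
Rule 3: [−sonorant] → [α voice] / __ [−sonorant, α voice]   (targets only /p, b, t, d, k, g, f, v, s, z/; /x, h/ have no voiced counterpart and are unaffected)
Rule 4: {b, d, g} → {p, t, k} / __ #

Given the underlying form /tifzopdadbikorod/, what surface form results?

tivzopidadibikorot

Rule 1 (pre-rhotic lowering): no segment meets the environment; /tifzopdadbikorod/ is unchanged.
Rule 2 (stop-cluster i-epenthesis): /p/ and /d/ form a stop–stop cluster, so [i] is inserted between them. /d/ and /b/ form a stop–stop cluster, so [i] is inserted between them. /tifzopdadbikorod/ → tifzopidadibikorod.
Rule 3 (regressive voicing assimilation): /f/ precedes the voiced obstruent /z/, so it voices to [v] by assimilation. /tifzopidadibikorod/ → tivzopidadibikorod.
Rule 4 (final devoicing): /d/ is a voiced stop in word-final position, so it devoices to [t]. /tivzopidadibikorod/ → tivzopidadibikorot.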